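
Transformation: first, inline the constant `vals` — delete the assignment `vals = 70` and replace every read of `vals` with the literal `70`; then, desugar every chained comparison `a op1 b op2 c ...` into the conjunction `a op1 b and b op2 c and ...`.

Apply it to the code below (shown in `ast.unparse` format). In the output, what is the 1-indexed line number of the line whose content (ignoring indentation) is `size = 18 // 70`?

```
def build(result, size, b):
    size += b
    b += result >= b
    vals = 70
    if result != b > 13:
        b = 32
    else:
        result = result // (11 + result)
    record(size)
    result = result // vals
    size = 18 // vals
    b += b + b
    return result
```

Transformed code:
def build(result, size, b):
    size += b
    b += result >= b
    if result != b and b > 13:
        b = 32
    else:
        result = result // (11 + result)
    record(size)
    result = result // 70
    size = 18 // 70
    b += b + b
    return result

10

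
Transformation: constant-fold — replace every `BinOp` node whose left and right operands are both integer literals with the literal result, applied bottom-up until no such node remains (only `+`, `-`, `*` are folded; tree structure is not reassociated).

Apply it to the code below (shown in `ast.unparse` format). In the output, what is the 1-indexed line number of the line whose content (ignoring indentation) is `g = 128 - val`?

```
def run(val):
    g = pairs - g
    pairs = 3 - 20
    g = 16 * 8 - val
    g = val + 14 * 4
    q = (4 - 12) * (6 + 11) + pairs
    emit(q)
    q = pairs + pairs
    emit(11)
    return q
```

Transformed code:
def run(val):
    g = pairs - g
    pairs = -17
    g = 128 - val
    g = val + 56
    q = -136 + pairs
    emit(q)
    q = pairs + pairs
    emit(11)
    return q

4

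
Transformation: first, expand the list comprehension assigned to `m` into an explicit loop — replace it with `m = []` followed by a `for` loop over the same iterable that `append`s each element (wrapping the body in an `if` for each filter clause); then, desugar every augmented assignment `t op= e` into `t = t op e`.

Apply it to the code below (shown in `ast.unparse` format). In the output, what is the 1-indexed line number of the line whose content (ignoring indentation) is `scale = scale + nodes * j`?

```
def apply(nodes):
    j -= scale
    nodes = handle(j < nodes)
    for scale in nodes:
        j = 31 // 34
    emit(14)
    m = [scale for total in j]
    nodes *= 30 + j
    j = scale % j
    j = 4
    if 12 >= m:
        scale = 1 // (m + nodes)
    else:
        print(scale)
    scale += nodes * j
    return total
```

Transformed code:
def apply(nodes):
    j = j - scale
    nodes = handle(j < nodes)
    for scale in nodes:
        j = 31 // 34
    emit(14)
    m = []
    for total in j:
        m.append(scale)
    nodes = nodes * (30 + j)
    j = scale % j
    j = 4
    if 12 >= m:
        scale = 1 // (m + nodes)
    else:
        print(scale)
    scale = scale + nodes * j
    return total

17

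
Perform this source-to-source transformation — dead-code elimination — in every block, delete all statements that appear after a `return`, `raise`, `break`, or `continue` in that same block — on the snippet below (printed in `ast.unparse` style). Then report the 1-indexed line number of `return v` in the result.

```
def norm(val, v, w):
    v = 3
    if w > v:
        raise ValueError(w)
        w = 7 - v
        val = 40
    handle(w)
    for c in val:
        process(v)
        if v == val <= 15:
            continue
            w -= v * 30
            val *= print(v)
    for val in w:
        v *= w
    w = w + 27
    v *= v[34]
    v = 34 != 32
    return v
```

15

Transformed code:
def norm(val, v, w):
    v = 3
    if w > v:
        raise ValueError(w)
    handle(w)
    for c in val:
        process(v)
        if v == val <= 15:
            continue
    for val in w:
        v *= w
    w = w + 27
    v *= v[34]
    v = 34 != 32
    return v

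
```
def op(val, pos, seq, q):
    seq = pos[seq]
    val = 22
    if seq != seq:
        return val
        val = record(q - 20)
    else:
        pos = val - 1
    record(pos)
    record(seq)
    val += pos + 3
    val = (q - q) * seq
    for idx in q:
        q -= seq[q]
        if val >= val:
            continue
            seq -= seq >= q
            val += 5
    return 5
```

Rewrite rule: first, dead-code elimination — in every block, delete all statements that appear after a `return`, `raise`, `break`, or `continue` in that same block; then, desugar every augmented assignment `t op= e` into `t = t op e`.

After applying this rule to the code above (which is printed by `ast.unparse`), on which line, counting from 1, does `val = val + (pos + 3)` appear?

10

Transformed code:
def op(val, pos, seq, q):
    seq = pos[seq]
    val = 22
    if seq != seq:
        return val
    else:
        pos = val - 1
    record(pos)
    record(seq)
    val = val + (pos + 3)
    val = (q - q) * seq
    for idx in q:
        q = q - seq[q]
        if val >= val:
            continue
    return 5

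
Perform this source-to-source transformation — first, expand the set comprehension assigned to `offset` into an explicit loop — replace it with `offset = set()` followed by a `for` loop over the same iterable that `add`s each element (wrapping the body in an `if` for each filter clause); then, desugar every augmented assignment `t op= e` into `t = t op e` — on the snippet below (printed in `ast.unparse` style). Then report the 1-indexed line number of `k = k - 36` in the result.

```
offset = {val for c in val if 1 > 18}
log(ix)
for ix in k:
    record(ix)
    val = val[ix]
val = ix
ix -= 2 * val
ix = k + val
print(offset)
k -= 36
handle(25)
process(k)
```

Transformed code:
offset = set()
for c in val:
    if 1 > 18:
        offset.add(val)
log(ix)
for ix in k:
    record(ix)
    val = val[ix]
val = ix
ix = ix - 2 * val
ix = k + val
print(offset)
k = k - 36
handle(25)
process(k)

13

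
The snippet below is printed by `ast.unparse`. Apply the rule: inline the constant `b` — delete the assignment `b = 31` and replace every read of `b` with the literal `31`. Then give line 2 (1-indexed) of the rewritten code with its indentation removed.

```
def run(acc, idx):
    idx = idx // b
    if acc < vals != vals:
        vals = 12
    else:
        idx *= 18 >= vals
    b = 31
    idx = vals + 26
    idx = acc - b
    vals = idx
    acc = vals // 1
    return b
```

Transformed code:
def run(acc, idx):
    idx = idx // 31
    if acc < vals != vals:
        vals = 12
    else:
        idx *= 18 >= vals
    idx = vals + 26
    idx = acc - 31
    vals = idx
    acc = vals // 1
    return 31

idx = idx // 31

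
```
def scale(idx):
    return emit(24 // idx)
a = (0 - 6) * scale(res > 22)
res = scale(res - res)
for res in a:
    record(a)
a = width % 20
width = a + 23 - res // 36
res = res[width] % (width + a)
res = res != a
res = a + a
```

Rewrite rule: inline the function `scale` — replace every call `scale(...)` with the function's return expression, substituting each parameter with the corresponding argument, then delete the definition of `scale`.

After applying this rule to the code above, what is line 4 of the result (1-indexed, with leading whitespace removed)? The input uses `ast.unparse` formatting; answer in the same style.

Transformed code:
a = (0 - 6) * emit(24 // (res > 22))
res = emit(24 // (res - res))
for res in a:
    record(a)
a = width % 20
width = a + 23 - res // 36
res = res[width] % (width + a)
res = res != a
res = a + a

record(a)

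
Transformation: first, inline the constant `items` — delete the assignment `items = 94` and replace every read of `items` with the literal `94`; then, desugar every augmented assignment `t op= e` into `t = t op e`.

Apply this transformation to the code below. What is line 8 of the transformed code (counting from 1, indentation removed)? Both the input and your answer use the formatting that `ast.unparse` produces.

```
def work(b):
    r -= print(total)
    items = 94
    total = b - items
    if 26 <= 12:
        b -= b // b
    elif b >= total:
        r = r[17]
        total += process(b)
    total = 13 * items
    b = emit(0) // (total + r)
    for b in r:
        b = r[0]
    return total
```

total = total + process(b)

Transformed code:
def work(b):
    r = r - print(total)
    total = b - 94
    if 26 <= 12:
        b = b - b // b
    elif b >= total:
        r = r[17]
        total = total + process(b)
    total = 13 * 94
    b = emit(0) // (total + r)
    for b in r:
        b = r[0]
    return total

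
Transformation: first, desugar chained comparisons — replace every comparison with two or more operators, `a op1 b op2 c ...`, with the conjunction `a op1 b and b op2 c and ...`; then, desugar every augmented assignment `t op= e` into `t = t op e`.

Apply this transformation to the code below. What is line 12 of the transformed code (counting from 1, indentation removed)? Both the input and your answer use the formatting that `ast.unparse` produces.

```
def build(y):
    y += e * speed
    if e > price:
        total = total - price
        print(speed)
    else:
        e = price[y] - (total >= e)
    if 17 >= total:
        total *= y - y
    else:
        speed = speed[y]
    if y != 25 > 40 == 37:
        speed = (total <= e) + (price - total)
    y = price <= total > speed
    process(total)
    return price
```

if y != 25 and 25 > 40 and (40 == 37):

Transformed code:
def build(y):
    y = y + e * speed
    if e > price:
        total = total - price
        print(speed)
    else:
        e = price[y] - (total >= e)
    if 17 >= total:
        total = total * (y - y)
    else:
        speed = speed[y]
    if y != 25 and 25 > 40 and (40 == 37):
        speed = (total <= e) + (price - total)
    y = price <= total and total > speed
    process(total)
    return price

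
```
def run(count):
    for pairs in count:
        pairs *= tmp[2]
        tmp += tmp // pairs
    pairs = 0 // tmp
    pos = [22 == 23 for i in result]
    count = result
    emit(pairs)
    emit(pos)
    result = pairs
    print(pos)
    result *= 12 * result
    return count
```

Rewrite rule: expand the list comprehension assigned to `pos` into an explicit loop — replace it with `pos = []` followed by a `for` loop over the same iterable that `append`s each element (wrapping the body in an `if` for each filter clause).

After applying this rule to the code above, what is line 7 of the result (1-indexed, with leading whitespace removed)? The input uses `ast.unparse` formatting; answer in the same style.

Transformed code:
def run(count):
    for pairs in count:
        pairs *= tmp[2]
        tmp += tmp // pairs
    pairs = 0 // tmp
    pos = []
    for i in result:
        pos.append(22 == 23)
    count = result
    emit(pairs)
    emit(pos)
    result = pairs
    print(pos)
    result *= 12 * result
    return count

for i in result:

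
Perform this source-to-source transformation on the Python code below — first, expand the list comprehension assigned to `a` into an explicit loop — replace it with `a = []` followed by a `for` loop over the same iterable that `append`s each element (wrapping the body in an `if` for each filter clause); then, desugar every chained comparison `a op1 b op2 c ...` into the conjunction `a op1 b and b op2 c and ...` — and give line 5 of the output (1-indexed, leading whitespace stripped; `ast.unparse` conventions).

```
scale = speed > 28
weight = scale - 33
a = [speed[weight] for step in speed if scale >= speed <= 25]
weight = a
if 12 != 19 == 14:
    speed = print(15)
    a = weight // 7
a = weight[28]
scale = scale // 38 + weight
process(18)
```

Transformed code:
scale = speed > 28
weight = scale - 33
a = []
for step in speed:
    if scale >= speed and speed <= 25:
        a.append(speed[weight])
weight = a
if 12 != 19 and 19 == 14:
    speed = print(15)
    a = weight // 7
a = weight[28]
scale = scale // 38 + weight
process(18)

if scale >= speed and speed <= 25:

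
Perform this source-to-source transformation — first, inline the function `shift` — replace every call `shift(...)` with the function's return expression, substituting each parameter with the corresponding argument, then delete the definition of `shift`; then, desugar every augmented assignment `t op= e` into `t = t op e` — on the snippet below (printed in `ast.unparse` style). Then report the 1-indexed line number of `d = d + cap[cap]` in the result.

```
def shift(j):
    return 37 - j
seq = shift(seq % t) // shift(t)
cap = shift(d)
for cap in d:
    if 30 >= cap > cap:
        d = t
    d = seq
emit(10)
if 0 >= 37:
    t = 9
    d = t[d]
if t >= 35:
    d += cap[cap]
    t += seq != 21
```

Transformed code:
seq = (37 - seq % t) // (37 - t)
cap = 37 - d
for cap in d:
    if 30 >= cap > cap:
        d = t
    d = seq
emit(10)
if 0 >= 37:
    t = 9
    d = t[d]
if t >= 35:
    d = d + cap[cap]
    t = t + (seq != 21)

12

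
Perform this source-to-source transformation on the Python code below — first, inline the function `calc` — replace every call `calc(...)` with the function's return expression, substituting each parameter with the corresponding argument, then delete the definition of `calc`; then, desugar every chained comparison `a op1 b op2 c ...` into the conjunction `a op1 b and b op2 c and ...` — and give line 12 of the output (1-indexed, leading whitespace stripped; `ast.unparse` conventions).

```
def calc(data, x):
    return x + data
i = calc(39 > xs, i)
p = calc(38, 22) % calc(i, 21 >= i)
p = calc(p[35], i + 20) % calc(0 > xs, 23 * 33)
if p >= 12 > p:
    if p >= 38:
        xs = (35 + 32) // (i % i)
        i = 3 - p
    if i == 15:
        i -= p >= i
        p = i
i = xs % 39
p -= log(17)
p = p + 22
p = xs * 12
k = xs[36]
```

p -= log(17)

Transformed code:
i = i + (39 > xs)
p = (22 + 38) % ((21 >= i) + i)
p = (i + 20 + p[35]) % (23 * 33 + (0 > xs))
if p >= 12 and 12 > p:
    if p >= 38:
        xs = (35 + 32) // (i % i)
        i = 3 - p
    if i == 15:
        i -= p >= i
        p = i
i = xs % 39
p -= log(17)
p = p + 22
p = xs * 12
k = xs[36]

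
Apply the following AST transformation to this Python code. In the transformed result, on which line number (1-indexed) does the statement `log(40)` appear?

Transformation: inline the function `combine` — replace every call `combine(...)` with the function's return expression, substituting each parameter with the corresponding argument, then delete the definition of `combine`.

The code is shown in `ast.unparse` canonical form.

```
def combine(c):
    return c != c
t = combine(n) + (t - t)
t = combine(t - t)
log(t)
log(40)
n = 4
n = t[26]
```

4

Transformed code:
t = (n != n) + (t - t)
t = t - t != t - t
log(t)
log(40)
n = 4
n = t[26]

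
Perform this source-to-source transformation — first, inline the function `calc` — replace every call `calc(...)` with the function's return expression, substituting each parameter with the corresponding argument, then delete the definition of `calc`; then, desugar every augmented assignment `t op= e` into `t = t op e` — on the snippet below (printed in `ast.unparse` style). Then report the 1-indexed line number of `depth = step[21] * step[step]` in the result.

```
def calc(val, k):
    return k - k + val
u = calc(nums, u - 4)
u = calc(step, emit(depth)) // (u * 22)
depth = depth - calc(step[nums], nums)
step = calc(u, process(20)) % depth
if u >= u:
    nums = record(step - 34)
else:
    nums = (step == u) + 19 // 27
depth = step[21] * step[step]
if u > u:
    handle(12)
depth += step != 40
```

Transformed code:
u = u - 4 - (u - 4) + nums
u = (emit(depth) - emit(depth) + step) // (u * 22)
depth = depth - (nums - nums + step[nums])
step = (process(20) - process(20) + u) % depth
if u >= u:
    nums = record(step - 34)
else:
    nums = (step == u) + 19 // 27
depth = step[21] * step[step]
if u > u:
    handle(12)
depth = depth + (step != 40)

9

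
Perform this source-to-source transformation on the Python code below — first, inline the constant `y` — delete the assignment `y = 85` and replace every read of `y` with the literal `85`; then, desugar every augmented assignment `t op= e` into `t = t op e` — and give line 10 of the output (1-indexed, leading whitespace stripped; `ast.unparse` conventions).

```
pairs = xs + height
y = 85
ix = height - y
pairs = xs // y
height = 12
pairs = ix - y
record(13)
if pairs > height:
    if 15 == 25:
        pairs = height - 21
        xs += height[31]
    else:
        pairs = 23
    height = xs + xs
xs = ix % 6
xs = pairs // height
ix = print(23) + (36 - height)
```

Transformed code:
pairs = xs + height
ix = height - 85
pairs = xs // 85
height = 12
pairs = ix - 85
record(13)
if pairs > height:
    if 15 == 25:
        pairs = height - 21
        xs = xs + height[31]
    else:
        pairs = 23
    height = xs + xs
xs = ix % 6
xs = pairs // height
ix = print(23) + (36 - height)

xs = xs + height[31]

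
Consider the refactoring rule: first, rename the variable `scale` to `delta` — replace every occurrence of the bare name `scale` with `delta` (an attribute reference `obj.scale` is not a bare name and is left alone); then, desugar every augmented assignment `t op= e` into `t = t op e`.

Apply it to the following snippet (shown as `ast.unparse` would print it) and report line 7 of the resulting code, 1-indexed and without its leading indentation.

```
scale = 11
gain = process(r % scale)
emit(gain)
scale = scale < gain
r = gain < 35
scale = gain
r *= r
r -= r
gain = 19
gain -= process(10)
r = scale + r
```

r = r * r

Transformed code:
delta = 11
gain = process(r % delta)
emit(gain)
delta = delta < gain
r = gain < 35
delta = gain
r = r * r
r = r - r
gain = 19
gain = gain - process(10)
r = delta + r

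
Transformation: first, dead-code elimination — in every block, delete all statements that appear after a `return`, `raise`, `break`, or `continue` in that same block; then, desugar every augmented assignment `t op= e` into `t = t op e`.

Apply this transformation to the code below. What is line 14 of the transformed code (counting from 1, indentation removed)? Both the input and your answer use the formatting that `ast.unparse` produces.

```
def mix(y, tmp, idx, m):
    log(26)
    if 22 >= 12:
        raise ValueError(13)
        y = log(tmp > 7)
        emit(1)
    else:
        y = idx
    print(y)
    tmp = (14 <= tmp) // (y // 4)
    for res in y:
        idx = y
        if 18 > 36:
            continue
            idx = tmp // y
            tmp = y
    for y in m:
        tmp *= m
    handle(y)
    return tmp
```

tmp = tmp * m

Transformed code:
def mix(y, tmp, idx, m):
    log(26)
    if 22 >= 12:
        raise ValueError(13)
    else:
        y = idx
    print(y)
    tmp = (14 <= tmp) // (y // 4)
    for res in y:
        idx = y
        if 18 > 36:
            continue
    for y in m:
        tmp = tmp * m
    handle(y)
    return tmp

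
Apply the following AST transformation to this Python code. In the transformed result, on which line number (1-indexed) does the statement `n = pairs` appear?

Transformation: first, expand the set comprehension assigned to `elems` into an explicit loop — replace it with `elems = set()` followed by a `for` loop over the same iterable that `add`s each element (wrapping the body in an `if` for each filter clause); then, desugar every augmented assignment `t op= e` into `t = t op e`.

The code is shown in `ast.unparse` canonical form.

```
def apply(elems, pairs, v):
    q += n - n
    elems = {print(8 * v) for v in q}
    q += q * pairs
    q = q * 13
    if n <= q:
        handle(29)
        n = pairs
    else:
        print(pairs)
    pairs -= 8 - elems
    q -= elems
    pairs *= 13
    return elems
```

10

Transformed code:
def apply(elems, pairs, v):
    q = q + (n - n)
    elems = set()
    for v in q:
        elems.add(print(8 * v))
    q = q + q * pairs
    q = q * 13
    if n <= q:
        handle(29)
        n = pairs
    else:
        print(pairs)
    pairs = pairs - (8 - elems)
    q = q - elems
    pairs = pairs * 13
    return elems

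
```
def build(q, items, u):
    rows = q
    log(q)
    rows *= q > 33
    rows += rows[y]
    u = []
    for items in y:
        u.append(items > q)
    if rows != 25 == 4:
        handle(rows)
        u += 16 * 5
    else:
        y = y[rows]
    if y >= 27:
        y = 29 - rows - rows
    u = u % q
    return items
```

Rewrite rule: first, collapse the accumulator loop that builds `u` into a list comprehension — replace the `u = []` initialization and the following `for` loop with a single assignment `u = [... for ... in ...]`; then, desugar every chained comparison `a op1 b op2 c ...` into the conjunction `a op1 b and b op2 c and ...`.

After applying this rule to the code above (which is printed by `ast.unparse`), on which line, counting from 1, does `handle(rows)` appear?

Transformed code:
def build(q, items, u):
    rows = q
    log(q)
    rows *= q > 33
    rows += rows[y]
    u = [items > q for items in y]
    if rows != 25 and 25 == 4:
        handle(rows)
        u += 16 * 5
    else:
        y = y[rows]
    if y >= 27:
        y = 29 - rows - rows
    u = u % q
    return items

8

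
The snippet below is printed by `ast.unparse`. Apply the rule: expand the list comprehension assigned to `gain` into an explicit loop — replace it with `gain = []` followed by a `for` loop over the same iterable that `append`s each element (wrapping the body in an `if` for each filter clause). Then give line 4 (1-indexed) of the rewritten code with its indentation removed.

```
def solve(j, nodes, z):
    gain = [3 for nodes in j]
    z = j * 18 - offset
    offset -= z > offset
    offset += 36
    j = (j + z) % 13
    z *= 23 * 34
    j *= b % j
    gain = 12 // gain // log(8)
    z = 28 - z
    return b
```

Transformed code:
def solve(j, nodes, z):
    gain = []
    for nodes in j:
        gain.append(3)
    z = j * 18 - offset
    offset -= z > offset
    offset += 36
    j = (j + z) % 13
    z *= 23 * 34
    j *= b % j
    gain = 12 // gain // log(8)
    z = 28 - z
    return b

gain.append(3)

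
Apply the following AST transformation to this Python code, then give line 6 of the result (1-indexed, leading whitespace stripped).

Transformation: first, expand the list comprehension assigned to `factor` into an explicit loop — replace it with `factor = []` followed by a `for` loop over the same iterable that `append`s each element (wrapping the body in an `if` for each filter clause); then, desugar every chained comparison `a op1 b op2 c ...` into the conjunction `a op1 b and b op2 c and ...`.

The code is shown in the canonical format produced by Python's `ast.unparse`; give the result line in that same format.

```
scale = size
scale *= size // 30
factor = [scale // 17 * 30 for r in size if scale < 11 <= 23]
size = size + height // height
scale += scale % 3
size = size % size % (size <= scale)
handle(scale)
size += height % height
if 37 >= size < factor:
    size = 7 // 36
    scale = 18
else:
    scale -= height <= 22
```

factor.append(scale // 17 * 30)

Transformed code:
scale = size
scale *= size // 30
factor = []
for r in size:
    if scale < 11 and 11 <= 23:
        factor.append(scale // 17 * 30)
size = size + height // height
scale += scale % 3
size = size % size % (size <= scale)
handle(scale)
size += height % height
if 37 >= size and size < factor:
    size = 7 // 36
    scale = 18
else:
    scale -= height <= 22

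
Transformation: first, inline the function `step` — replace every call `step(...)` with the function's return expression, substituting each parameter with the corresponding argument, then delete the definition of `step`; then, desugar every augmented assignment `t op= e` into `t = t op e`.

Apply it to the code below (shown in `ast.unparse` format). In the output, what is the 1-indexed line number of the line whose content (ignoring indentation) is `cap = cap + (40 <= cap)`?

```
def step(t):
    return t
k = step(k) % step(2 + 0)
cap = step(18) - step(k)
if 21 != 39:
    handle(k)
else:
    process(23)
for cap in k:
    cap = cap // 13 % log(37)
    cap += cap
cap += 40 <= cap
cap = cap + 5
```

Transformed code:
k = k % (2 + 0)
cap = 18 - k
if 21 != 39:
    handle(k)
else:
    process(23)
for cap in k:
    cap = cap // 13 % log(37)
    cap = cap + cap
cap = cap + (40 <= cap)
cap = cap + 5

10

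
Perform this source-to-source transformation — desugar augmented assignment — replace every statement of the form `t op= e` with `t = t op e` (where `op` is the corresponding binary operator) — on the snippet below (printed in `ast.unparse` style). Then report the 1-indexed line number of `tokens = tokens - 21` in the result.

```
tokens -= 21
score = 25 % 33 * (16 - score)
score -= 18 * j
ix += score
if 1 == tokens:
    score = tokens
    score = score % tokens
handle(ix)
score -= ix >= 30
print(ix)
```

Transformed code:
tokens = tokens - 21
score = 25 % 33 * (16 - score)
score = score - 18 * j
ix = ix + score
if 1 == tokens:
    score = tokens
    score = score % tokens
handle(ix)
score = score - (ix >= 30)
print(ix)

1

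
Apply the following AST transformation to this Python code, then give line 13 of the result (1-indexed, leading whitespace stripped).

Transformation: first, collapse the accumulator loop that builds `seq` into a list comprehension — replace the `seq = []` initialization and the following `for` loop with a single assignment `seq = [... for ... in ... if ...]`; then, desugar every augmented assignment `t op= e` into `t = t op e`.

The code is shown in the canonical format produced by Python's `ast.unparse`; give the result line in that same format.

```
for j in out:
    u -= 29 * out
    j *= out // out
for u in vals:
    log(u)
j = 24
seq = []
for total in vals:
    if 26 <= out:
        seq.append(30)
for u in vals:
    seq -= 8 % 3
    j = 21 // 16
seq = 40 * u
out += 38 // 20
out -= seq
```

Transformed code:
for j in out:
    u = u - 29 * out
    j = j * (out // out)
for u in vals:
    log(u)
j = 24
seq = [30 for total in vals if 26 <= out]
for u in vals:
    seq = seq - 8 % 3
    j = 21 // 16
seq = 40 * u
out = out + 38 // 20
out = out - seq

out = out - seq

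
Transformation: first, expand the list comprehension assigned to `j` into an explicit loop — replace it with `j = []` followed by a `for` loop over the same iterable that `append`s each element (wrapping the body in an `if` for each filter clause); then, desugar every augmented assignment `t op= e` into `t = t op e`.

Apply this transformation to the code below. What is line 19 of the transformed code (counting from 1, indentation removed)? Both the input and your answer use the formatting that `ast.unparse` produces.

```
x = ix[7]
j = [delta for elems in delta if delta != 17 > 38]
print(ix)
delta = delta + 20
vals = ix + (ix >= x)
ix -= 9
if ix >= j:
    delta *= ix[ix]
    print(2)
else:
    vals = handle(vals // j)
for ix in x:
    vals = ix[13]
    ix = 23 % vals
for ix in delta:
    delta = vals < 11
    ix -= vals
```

Transformed code:
x = ix[7]
j = []
for elems in delta:
    if delta != 17 > 38:
        j.append(delta)
print(ix)
delta = delta + 20
vals = ix + (ix >= x)
ix = ix - 9
if ix >= j:
    delta = delta * ix[ix]
    print(2)
else:
    vals = handle(vals // j)
for ix in x:
    vals = ix[13]
    ix = 23 % vals
for ix in delta:
    delta = vals < 11
    ix = ix - vals

delta = vals < 11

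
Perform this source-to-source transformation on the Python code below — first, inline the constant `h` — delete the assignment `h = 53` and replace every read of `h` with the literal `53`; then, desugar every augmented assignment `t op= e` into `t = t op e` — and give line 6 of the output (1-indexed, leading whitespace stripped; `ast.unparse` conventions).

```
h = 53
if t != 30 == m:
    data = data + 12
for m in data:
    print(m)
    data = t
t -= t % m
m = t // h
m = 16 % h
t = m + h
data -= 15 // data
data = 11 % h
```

t = t - t % m

Transformed code:
if t != 30 == m:
    data = data + 12
for m in data:
    print(m)
    data = t
t = t - t % m
m = t // 53
m = 16 % 53
t = m + 53
data = data - 15 // data
data = 11 % 53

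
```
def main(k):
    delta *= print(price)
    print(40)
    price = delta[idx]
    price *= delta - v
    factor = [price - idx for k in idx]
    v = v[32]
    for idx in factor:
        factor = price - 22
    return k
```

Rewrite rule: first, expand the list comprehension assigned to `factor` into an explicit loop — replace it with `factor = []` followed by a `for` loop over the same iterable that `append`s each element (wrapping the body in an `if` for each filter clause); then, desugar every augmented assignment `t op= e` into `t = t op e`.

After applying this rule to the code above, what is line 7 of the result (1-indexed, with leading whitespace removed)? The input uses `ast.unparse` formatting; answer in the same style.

for k in idx:

Transformed code:
def main(k):
    delta = delta * print(price)
    print(40)
    price = delta[idx]
    price = price * (delta - v)
    factor = []
    for k in idx:
        factor.append(price - idx)
    v = v[32]
    for idx in factor:
        factor = price - 22
    return k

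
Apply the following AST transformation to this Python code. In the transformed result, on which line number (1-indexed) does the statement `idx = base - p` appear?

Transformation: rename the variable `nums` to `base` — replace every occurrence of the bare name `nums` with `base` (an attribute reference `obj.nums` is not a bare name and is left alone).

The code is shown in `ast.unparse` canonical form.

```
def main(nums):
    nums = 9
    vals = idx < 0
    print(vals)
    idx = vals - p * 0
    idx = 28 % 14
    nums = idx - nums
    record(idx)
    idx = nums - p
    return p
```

Transformed code:
def main(base):
    base = 9
    vals = idx < 0
    print(vals)
    idx = vals - p * 0
    idx = 28 % 14
    base = idx - base
    record(idx)
    idx = base - p
    return p

9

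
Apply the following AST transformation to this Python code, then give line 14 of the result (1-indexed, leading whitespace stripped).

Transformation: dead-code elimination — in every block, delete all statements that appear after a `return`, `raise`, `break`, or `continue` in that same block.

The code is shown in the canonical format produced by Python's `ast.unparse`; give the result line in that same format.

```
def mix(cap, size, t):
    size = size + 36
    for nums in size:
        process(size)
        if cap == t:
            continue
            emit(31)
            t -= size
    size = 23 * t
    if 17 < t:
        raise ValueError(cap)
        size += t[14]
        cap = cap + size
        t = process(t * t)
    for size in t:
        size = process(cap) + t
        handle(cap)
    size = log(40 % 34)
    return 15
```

Transformed code:
def mix(cap, size, t):
    size = size + 36
    for nums in size:
        process(size)
        if cap == t:
            continue
    size = 23 * t
    if 17 < t:
        raise ValueError(cap)
    for size in t:
        size = process(cap) + t
        handle(cap)
    size = log(40 % 34)
    return 15

return 15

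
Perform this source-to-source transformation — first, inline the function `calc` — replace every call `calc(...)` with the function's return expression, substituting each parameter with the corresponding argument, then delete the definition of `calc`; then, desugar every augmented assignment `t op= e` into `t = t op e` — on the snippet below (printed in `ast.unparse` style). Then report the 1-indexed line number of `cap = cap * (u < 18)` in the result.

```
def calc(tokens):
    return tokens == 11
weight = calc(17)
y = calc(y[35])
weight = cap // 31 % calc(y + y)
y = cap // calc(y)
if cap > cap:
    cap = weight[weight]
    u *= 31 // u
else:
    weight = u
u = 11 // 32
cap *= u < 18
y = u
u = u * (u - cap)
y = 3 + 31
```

11

Transformed code:
weight = 17 == 11
y = y[35] == 11
weight = cap // 31 % (y + y == 11)
y = cap // (y == 11)
if cap > cap:
    cap = weight[weight]
    u = u * (31 // u)
else:
    weight = u
u = 11 // 32
cap = cap * (u < 18)
y = u
u = u * (u - cap)
y = 3 + 31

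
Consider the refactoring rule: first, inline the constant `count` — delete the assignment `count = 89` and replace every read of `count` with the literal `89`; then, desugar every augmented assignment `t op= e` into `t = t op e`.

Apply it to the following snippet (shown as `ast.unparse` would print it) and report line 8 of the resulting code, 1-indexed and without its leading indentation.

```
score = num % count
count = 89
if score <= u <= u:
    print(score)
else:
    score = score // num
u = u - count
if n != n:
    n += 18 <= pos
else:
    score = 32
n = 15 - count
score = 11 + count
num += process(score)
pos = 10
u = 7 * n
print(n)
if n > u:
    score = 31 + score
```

Transformed code:
score = num % 89
if score <= u <= u:
    print(score)
else:
    score = score // num
u = u - 89
if n != n:
    n = n + (18 <= pos)
else:
    score = 32
n = 15 - 89
score = 11 + 89
num = num + process(score)
pos = 10
u = 7 * n
print(n)
if n > u:
    score = 31 + score

n = n + (18 <= pos)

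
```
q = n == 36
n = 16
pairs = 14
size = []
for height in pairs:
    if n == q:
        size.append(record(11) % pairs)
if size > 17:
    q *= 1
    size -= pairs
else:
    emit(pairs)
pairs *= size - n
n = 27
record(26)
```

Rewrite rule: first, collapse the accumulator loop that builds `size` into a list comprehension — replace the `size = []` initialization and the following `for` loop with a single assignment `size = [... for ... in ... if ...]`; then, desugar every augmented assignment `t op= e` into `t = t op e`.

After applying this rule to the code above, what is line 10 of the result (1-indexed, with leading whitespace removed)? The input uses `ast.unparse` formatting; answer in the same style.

Transformed code:
q = n == 36
n = 16
pairs = 14
size = [record(11) % pairs for height in pairs if n == q]
if size > 17:
    q = q * 1
    size = size - pairs
else:
    emit(pairs)
pairs = pairs * (size - n)
n = 27
record(26)

pairs = pairs * (size - n)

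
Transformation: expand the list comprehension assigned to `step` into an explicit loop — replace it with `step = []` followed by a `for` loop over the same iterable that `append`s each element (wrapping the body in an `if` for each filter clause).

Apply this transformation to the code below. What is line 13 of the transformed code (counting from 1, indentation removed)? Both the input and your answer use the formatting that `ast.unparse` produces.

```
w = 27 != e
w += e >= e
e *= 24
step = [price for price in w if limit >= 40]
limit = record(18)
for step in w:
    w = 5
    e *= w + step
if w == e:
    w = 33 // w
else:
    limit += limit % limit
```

Transformed code:
w = 27 != e
w += e >= e
e *= 24
step = []
for price in w:
    if limit >= 40:
        step.append(price)
limit = record(18)
for step in w:
    w = 5
    e *= w + step
if w == e:
    w = 33 // w
else:
    limit += limit % limit

w = 33 // w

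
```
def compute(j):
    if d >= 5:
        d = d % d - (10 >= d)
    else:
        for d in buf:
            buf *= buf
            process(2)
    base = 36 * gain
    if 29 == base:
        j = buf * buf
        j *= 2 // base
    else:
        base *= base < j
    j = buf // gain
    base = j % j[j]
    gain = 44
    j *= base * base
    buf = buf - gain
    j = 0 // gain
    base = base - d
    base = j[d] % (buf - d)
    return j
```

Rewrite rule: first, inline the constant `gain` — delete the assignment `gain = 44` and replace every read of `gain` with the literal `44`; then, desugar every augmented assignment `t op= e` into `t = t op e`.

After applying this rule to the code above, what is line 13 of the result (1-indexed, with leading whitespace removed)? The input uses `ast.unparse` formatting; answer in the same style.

Transformed code:
def compute(j):
    if d >= 5:
        d = d % d - (10 >= d)
    else:
        for d in buf:
            buf = buf * buf
            process(2)
    base = 36 * 44
    if 29 == base:
        j = buf * buf
        j = j * (2 // base)
    else:
        base = base * (base < j)
    j = buf // 44
    base = j % j[j]
    j = j * (base * base)
    buf = buf - 44
    j = 0 // 44
    base = base - d
    base = j[d] % (buf - d)
    return j

base = base * (base < j)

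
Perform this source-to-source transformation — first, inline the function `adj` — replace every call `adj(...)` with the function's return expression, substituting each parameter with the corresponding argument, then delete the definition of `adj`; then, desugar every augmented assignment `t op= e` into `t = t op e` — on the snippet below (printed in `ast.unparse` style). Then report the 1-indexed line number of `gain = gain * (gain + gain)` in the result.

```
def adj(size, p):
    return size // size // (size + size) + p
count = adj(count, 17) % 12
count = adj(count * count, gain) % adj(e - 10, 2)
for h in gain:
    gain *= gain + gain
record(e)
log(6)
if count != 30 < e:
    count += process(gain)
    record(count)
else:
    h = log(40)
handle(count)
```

Transformed code:
count = (count // count // (count + count) + 17) % 12
count = (count * count // (count * count) // (count * count + count * count) + gain) % ((e - 10) // (e - 10) // (e - 10 + (e - 10)) + 2)
for h in gain:
    gain = gain * (gain + gain)
record(e)
log(6)
if count != 30 < e:
    count = count + process(gain)
    record(count)
else:
    h = log(40)
handle(count)

4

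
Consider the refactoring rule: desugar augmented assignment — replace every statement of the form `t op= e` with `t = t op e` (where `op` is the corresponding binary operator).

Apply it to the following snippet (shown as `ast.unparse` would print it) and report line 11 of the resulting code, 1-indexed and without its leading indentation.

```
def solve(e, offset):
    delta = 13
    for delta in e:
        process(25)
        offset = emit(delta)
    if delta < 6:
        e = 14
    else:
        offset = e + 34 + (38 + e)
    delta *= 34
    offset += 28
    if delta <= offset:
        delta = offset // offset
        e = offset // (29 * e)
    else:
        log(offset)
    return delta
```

Transformed code:
def solve(e, offset):
    delta = 13
    for delta in e:
        process(25)
        offset = emit(delta)
    if delta < 6:
        e = 14
    else:
        offset = e + 34 + (38 + e)
    delta = delta * 34
    offset = offset + 28
    if delta <= offset:
        delta = offset // offset
        e = offset // (29 * e)
    else:
        log(offset)
    return delta

offset = offset + 28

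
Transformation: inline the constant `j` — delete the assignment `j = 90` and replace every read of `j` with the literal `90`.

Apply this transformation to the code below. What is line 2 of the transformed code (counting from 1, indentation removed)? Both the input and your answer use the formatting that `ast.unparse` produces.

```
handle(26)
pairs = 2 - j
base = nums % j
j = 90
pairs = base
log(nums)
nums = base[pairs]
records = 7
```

pairs = 2 - 90

Transformed code:
handle(26)
pairs = 2 - 90
base = nums % 90
pairs = base
log(nums)
nums = base[pairs]
records = 7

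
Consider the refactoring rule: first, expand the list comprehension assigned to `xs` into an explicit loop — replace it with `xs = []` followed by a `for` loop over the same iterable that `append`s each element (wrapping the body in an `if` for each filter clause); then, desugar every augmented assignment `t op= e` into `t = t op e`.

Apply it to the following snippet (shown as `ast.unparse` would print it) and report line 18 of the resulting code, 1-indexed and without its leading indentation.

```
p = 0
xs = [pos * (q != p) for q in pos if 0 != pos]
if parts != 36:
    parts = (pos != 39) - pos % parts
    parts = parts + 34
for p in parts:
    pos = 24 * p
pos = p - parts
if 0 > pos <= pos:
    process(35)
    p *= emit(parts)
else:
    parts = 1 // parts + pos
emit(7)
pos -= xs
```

Transformed code:
p = 0
xs = []
for q in pos:
    if 0 != pos:
        xs.append(pos * (q != p))
if parts != 36:
    parts = (pos != 39) - pos % parts
    parts = parts + 34
for p in parts:
    pos = 24 * p
pos = p - parts
if 0 > pos <= pos:
    process(35)
    p = p * emit(parts)
else:
    parts = 1 // parts + pos
emit(7)
pos = pos - xs

pos = pos - xs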